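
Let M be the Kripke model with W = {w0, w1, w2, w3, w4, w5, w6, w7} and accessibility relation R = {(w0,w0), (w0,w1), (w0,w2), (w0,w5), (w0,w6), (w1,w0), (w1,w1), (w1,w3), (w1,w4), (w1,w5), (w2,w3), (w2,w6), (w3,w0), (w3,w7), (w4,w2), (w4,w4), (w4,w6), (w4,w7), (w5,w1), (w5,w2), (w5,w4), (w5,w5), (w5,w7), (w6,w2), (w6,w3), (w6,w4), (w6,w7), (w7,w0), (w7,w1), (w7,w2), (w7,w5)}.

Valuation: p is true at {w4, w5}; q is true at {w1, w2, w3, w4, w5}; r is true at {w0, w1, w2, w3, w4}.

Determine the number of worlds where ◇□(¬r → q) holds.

w0: successors {w0, w1, w2, w5, w6}; □(¬r → q) there: w0:F, w1:T, w2:F, w5:F, w6:F. ✓
w1: successors {w0, w1, w3, w4, w5}; □(¬r → q) there: w0:F, w1:T, w3:F, w4:F, w5:F. ✓
w2: successors {w3, w6}; □(¬r → q) there: w3:F, w6:F. ✗
w3: successors {w0, w7}; □(¬r → q) there: w0:F, w7:T. ✓
w4: successors {w2, w4, w6, w7}; □(¬r → q) there: w2:F, w4:F, w6:F, w7:T. ✓
w5: successors {w1, w2, w4, w5, w7}; □(¬r → q) there: w1:T, w2:F, w4:F, w5:F, w7:T. ✓
w6: successors {w2, w3, w4, w7}; □(¬r → q) there: w2:F, w3:F, w4:F, w7:T. ✓
w7: successors {w0, w1, w2, w5}; □(¬r → q) there: w0:F, w1:T, w2:F, w5:F. ✓
Satisfying worlds: {w0, w1, w3, w4, w5, w6, w7}.

7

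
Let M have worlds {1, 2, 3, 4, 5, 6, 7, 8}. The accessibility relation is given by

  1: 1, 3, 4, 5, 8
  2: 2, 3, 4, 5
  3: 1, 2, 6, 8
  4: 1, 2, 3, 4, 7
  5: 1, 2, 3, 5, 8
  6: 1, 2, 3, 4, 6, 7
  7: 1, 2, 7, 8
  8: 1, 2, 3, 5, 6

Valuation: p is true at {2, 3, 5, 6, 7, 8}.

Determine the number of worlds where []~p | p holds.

1: []~p is F, p is F. ✗
2: []~p is F, p is T. ✓
3: []~p is F, p is T. ✓
4: []~p is F, p is F. ✗
5: []~p is F, p is T. ✓
6: []~p is F, p is T. ✓
7: []~p is F, p is T. ✓
8: []~p is F, p is T. ✓
Satisfying worlds: {2, 3, 5, 6, 7, 8}.

6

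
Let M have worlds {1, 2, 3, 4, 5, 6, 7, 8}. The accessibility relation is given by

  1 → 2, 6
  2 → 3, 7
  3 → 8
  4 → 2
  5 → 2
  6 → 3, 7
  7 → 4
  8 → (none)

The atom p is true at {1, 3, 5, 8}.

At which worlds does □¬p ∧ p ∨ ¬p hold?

{1, 2, 4, 5, 6, 7, 8}

1: □¬p ∧ p is T, ¬p is F. ✓
2: □¬p ∧ p is F, ¬p is T. ✓
3: □¬p ∧ p is F, ¬p is F. ✗
4: □¬p ∧ p is F, ¬p is T. ✓
5: □¬p ∧ p is T, ¬p is F. ✓
6: □¬p ∧ p is F, ¬p is T. ✓
7: □¬p ∧ p is F, ¬p is T. ✓
8: □¬p ∧ p is T, ¬p is F. ✓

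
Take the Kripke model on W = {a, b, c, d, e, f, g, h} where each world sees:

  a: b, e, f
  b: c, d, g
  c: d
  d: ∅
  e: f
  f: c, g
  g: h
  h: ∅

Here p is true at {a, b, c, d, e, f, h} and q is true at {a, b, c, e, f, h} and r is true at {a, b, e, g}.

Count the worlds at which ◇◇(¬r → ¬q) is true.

4

a: successors {b, e, f}; ◇(¬r → ¬q) there: b:T, e:F, f:T. ✓
b: successors {c, d, g}; ◇(¬r → ¬q) there: c:T, d:F, g:F. ✓
c: successors {d}; ◇(¬r → ¬q) there: d:F. ✗
d: no successors, so ◇◇(¬r → ¬q) fails. ✗
e: successors {f}; ◇(¬r → ¬q) there: f:T. ✓
f: successors {c, g}; ◇(¬r → ¬q) there: c:T, g:F. ✓
g: successors {h}; ◇(¬r → ¬q) there: h:F. ✗
h: no successors, so ◇◇(¬r → ¬q) fails. ✗
Satisfying worlds: {a, b, e, f}.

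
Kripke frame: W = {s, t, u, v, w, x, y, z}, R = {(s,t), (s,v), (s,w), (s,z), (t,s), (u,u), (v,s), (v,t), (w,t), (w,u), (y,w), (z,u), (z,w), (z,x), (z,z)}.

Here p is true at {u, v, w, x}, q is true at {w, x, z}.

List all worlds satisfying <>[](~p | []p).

s: successors {t, v, w, z}; [](~p | []p) there: t:T, v:T, w:T, z:F. ✓
t: successors {s}; [](~p | []p) there: s:F. ✗
u: successors {u}; [](~p | []p) there: u:T. ✓
v: successors {s, t}; [](~p | []p) there: s:F, t:T. ✓
w: successors {t, u}; [](~p | []p) there: t:T, u:T. ✓
x: no successors, so <>[](~p | []p) fails. ✗
y: successors {w}; [](~p | []p) there: w:T. ✓
z: successors {u, w, x, z}; [](~p | []p) there: u:T, w:T, x:T, z:F. ✓

{s, u, v, w, y, z}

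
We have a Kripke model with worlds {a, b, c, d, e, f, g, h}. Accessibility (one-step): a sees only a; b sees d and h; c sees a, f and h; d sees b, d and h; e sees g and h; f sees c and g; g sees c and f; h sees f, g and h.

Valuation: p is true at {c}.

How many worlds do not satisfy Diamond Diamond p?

3

a: successors {a}; Diamond p there: a:F. ✗
b: successors {d, h}; Diamond p there: d:F, h:F. ✗
c: successors {a, f, h}; Diamond p there: a:F, f:T, h:F. ✓
d: successors {b, d, h}; Diamond p there: b:F, d:F, h:F. ✗
e: successors {g, h}; Diamond p there: g:T, h:F. ✓
f: successors {c, g}; Diamond p there: c:F, g:T. ✓
g: successors {c, f}; Diamond p there: c:F, f:T. ✓
h: successors {f, g, h}; Diamond p there: f:T, g:T, h:F. ✓
Satisfying worlds: {c, e, f, g, h}.
So Diamond Diamond p fails at the other 3 worlds.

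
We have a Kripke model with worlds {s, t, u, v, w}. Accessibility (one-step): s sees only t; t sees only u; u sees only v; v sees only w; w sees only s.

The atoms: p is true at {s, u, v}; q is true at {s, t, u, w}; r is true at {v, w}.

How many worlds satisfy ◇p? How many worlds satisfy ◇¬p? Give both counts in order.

For ◇p:
s: successors {t}; p there: t:F. ✗
t: successors {u}; p there: u:T. ✓
u: successors {v}; p there: v:T. ✓
v: successors {w}; p there: w:F. ✗
w: successors {s}; p there: s:T. ✓
— 3 worlds.
For ◇¬p:
s: successors {t}; ¬p there: t:T. ✓
t: successors {u}; ¬p there: u:F. ✗
u: successors {v}; ¬p there: v:F. ✗
v: successors {w}; ¬p there: w:T. ✓
w: successors {s}; ¬p there: s:F. ✗
— 2 worlds.

3 and 2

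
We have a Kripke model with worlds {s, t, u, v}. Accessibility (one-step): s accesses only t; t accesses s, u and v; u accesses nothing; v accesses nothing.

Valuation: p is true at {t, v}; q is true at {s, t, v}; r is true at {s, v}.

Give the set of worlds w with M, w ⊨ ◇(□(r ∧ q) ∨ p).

s: successors {t}; □(r ∧ q) ∨ p there: t:T. ✓
t: successors {s, u, v}; □(r ∧ q) ∨ p there: s:F, u:T, v:T. ✓
u: no successors, so ◇(□(r ∧ q) ∨ p) fails. ✗
v: no successors, so ◇(□(r ∧ q) ∨ p) fails. ✗

{s, t}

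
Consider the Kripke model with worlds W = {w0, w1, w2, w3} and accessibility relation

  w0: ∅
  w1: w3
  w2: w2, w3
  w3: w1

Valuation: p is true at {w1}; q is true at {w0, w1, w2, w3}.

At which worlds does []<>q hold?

w0: no successors, so []<>q holds vacuously. ✓
w1: successors {w3}; <>q there: w3:T. ✓
w2: successors {w2, w3}; <>q there: w2:T, w3:T. ✓
w3: successors {w1}; <>q there: w1:T. ✓

{w0, w1, w2, w3}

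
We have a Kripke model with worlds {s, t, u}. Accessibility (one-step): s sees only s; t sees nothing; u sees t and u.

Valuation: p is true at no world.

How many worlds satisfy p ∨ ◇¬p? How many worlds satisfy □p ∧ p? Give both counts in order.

For p ∨ ◇¬p:
s: p is F, ◇¬p is T. ✓
t: p is F, ◇¬p is F. ✗
u: p is F, ◇¬p is T. ✓
— 2 worlds.
For □p ∧ p:
s: □p is F, p is F. ✗
t: □p is T, p is F. ✗
u: □p is F, p is F. ✗
— 0 worlds.

2 and 0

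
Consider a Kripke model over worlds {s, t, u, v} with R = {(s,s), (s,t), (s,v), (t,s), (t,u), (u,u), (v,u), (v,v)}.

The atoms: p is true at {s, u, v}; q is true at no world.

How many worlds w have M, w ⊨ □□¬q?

4

s: successors {s, t, v}; □¬q there: s:T, t:T, v:T. ✓
t: successors {s, u}; □¬q there: s:T, u:T. ✓
u: successors {u}; □¬q there: u:T. ✓
v: successors {u, v}; □¬q there: u:T, v:T. ✓
Satisfying worlds: {s, t, u, v}.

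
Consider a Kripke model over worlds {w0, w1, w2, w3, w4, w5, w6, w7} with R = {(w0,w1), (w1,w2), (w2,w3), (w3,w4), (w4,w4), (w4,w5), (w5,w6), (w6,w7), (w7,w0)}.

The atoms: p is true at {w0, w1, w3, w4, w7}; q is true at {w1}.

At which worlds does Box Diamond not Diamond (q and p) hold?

w0: successors {w1}; Diamond not Diamond (q and p) there: w1:T. ✓
w1: successors {w2}; Diamond not Diamond (q and p) there: w2:T. ✓
w2: successors {w3}; Diamond not Diamond (q and p) there: w3:T. ✓
w3: successors {w4}; Diamond not Diamond (q and p) there: w4:T. ✓
w4: successors {w4, w5}; Diamond not Diamond (q and p) there: w4:T, w5:T. ✓
w5: successors {w6}; Diamond not Diamond (q and p) there: w6:T. ✓
w6: successors {w7}; Diamond not Diamond (q and p) there: w7:F. ✗
w7: successors {w0}; Diamond not Diamond (q and p) there: w0:T. ✓

{w0, w1, w2, w3, w4, w5, w7}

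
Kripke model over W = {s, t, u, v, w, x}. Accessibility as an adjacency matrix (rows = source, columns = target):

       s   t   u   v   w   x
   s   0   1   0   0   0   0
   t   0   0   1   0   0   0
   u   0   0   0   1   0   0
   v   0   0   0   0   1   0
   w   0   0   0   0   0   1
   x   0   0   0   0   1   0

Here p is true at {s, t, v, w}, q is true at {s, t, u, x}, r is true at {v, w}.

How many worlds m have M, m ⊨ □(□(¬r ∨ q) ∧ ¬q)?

2

s: successors {t}; □(¬r ∨ q) ∧ ¬q there: t:F. ✗
t: successors {u}; □(¬r ∨ q) ∧ ¬q there: u:F. ✗
u: successors {v}; □(¬r ∨ q) ∧ ¬q there: v:F. ✗
v: successors {w}; □(¬r ∨ q) ∧ ¬q there: w:T. ✓
w: successors {x}; □(¬r ∨ q) ∧ ¬q there: x:F. ✗
x: successors {w}; □(¬r ∨ q) ∧ ¬q there: w:T. ✓
Satisfying worlds: {v, x}.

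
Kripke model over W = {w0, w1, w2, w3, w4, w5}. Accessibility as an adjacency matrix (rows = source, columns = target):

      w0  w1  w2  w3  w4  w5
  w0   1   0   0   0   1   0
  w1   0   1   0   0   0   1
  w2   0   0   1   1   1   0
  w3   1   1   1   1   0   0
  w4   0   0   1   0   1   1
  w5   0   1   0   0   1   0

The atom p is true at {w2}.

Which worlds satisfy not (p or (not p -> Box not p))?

{w3, w4}

w0: p or (not p -> Box not p) is T. ✗
w1: p or (not p -> Box not p) is T. ✗
w2: p or (not p -> Box not p) is T. ✗
w3: p or (not p -> Box not p) is F. ✓
w4: p or (not p -> Box not p) is F. ✓
w5: p or (not p -> Box not p) is T. ✗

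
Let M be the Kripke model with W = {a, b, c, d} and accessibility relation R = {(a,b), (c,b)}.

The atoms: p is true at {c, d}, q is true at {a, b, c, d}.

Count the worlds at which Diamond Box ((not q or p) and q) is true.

a: successors {b}; Box ((not q or p) and q) there: b:T. ✓
b: no successors, so Diamond Box ((not q or p) and q) fails. ✗
c: successors {b}; Box ((not q or p) and q) there: b:T. ✓
d: no successors, so Diamond Box ((not q or p) and q) fails. ✗
Satisfying worlds: {a, c}.

2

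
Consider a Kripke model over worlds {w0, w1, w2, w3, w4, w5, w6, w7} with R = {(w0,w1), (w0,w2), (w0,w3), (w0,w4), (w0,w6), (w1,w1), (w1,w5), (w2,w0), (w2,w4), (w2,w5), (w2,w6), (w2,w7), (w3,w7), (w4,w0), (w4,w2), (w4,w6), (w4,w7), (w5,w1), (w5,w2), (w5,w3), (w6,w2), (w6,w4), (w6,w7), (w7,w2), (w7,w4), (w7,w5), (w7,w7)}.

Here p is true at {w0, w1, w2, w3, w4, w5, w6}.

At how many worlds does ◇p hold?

w0: successors {w1, w2, w3, w4, w6}; p there: w1:T, w2:T, w3:T, w4:T, w6:T. ✓
w1: successors {w1, w5}; p there: w1:T, w5:T. ✓
w2: successors {w0, w4, w5, w6, w7}; p there: w0:T, w4:T, w5:T, w6:T, w7:F. ✓
w3: successors {w7}; p there: w7:F. ✗
w4: successors {w0, w2, w6, w7}; p there: w0:T, w2:T, w6:T, w7:F. ✓
w5: successors {w1, w2, w3}; p there: w1:T, w2:T, w3:T. ✓
w6: successors {w2, w4, w7}; p there: w2:T, w4:T, w7:F. ✓
w7: successors {w2, w4, w5, w7}; p there: w2:T, w4:T, w5:T, w7:F. ✓
Satisfying worlds: {w0, w1, w2, w4, w5, w6, w7}.

7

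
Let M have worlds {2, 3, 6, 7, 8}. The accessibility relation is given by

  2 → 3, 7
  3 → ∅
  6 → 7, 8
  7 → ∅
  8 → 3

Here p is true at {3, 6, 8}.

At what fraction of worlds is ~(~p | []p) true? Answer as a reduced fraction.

2: ~p | []p is T. ✗
3: ~p | []p is T. ✗
6: ~p | []p is F. ✓
7: ~p | []p is T. ✗
8: ~p | []p is T. ✗
That's 1 of 5 worlds, so 1/5.

1/5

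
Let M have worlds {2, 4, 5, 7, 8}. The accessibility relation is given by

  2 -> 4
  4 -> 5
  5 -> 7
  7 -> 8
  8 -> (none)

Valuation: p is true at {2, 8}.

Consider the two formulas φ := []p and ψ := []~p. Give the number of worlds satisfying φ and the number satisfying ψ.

2 and 4

For []p:
2: successors {4}; p there: 4:F. ✗
4: successors {5}; p there: 5:F. ✗
5: successors {7}; p there: 7:F. ✗
7: successors {8}; p there: 8:T. ✓
8: no successors, so []p holds vacuously. ✓
— 2 worlds.
For []~p:
2: successors {4}; ~p there: 4:T. ✓
4: successors {5}; ~p there: 5:T. ✓
5: successors {7}; ~p there: 7:T. ✓
7: successors {8}; ~p there: 8:F. ✗
8: no successors, so []~p holds vacuously. ✓
— 4 worlds.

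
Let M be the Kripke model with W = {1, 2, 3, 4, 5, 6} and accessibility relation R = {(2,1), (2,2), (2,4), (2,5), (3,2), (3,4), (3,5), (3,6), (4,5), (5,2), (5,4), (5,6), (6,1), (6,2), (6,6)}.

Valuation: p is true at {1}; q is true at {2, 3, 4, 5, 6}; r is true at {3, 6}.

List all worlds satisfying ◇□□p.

{2, 6}

1: no successors, so ◇□□p fails. ✗
2: successors {1, 2, 4, 5}; □□p there: 1:T, 2:F, 4:F, 5:F. ✓
3: successors {2, 4, 5, 6}; □□p there: 2:F, 4:F, 5:F, 6:F. ✗
4: successors {5}; □□p there: 5:F. ✗
5: successors {2, 4, 6}; □□p there: 2:F, 4:F, 6:F. ✗
6: successors {1, 2, 6}; □□p there: 1:T, 2:F, 6:F. ✓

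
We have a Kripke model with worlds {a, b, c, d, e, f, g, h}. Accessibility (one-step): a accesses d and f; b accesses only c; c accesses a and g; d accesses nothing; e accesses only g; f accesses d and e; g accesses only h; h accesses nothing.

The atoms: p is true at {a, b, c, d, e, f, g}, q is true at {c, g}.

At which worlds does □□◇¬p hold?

a: successors {d, f}; □◇¬p there: d:T, f:F. ✗
b: successors {c}; □◇¬p there: c:F. ✗
c: successors {a, g}; □◇¬p there: a:F, g:F. ✗
d: no successors, so □□◇¬p holds vacuously. ✓
e: successors {g}; □◇¬p there: g:F. ✗
f: successors {d, e}; □◇¬p there: d:T, e:T. ✓
g: successors {h}; □◇¬p there: h:T. ✓
h: no successors, so □□◇¬p holds vacuously. ✓

{d, f, g, h}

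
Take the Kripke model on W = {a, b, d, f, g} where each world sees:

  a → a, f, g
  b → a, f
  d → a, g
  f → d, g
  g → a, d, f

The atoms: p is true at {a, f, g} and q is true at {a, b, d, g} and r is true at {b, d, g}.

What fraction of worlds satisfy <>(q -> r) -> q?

a: <>(q -> r) is T, q is T. ✓
b: <>(q -> r) is T, q is T. ✓
d: <>(q -> r) is T, q is T. ✓
f: <>(q -> r) is T, q is F. ✗
g: <>(q -> r) is T, q is T. ✓
That's 4 of 5 worlds, so 4/5.

4/5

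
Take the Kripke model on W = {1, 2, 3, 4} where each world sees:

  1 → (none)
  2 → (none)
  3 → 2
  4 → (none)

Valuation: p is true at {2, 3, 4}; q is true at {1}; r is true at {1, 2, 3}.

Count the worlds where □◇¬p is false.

1: no successors, so □◇¬p holds vacuously. ✓
2: no successors, so □◇¬p holds vacuously. ✓
3: successors {2}; ◇¬p there: 2:F. ✗
4: no successors, so □◇¬p holds vacuously. ✓
Satisfying worlds: {1, 2, 4}.
So □◇¬p fails at the other 1 world.

1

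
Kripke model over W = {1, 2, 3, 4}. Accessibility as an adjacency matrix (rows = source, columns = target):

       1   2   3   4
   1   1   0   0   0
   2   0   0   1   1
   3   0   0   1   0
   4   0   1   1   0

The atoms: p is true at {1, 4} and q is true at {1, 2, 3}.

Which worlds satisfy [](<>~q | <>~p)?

{2, 3, 4}

1: successors {1}; <>~q | <>~p there: 1:F. ✗
2: successors {3, 4}; <>~q | <>~p there: 3:T, 4:T. ✓
3: successors {3}; <>~q | <>~p there: 3:T. ✓
4: successors {2, 3}; <>~q | <>~p there: 2:T, 3:T. ✓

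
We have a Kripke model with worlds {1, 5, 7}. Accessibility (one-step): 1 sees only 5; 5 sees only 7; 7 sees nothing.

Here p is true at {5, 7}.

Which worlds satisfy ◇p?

{1, 5}

1: successors {5}; p there: 5:T. ✓
5: successors {7}; p there: 7:T. ✓
7: no successors, so ◇p fails. ✗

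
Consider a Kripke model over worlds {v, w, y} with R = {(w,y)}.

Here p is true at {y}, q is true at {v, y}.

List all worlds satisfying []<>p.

v: no successors, so []<>p holds vacuously. ✓
w: successors {y}; <>p there: y:F. ✗
y: no successors, so []<>p holds vacuously. ✓

{v, y}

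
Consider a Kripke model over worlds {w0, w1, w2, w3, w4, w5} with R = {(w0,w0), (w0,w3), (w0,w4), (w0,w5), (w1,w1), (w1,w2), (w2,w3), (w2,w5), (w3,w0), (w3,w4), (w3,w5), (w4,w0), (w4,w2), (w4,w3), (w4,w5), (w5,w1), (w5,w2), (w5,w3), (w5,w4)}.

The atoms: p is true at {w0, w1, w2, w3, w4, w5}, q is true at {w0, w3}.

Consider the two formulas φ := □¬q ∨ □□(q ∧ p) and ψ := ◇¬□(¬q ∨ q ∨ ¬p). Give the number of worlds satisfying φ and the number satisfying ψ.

1 and 0

For □¬q ∨ □□(q ∧ p):
w0: □¬q is F, □□(q ∧ p) is F. ✗
w1: □¬q is T, □□(q ∧ p) is F. ✓
w2: □¬q is F, □□(q ∧ p) is F. ✗
w3: □¬q is F, □□(q ∧ p) is F. ✗
w4: □¬q is F, □□(q ∧ p) is F. ✗
w5: □¬q is F, □□(q ∧ p) is F. ✗
— 1 world.
For ◇¬□(¬q ∨ q ∨ ¬p):
w0: successors {w0, w3, w4, w5}; ¬□(¬q ∨ q ∨ ¬p) there: w0:F, w3:F, w4:F, w5:F. ✗
w1: successors {w1, w2}; ¬□(¬q ∨ q ∨ ¬p) there: w1:F, w2:F. ✗
w2: successors {w3, w5}; ¬□(¬q ∨ q ∨ ¬p) there: w3:F, w5:F. ✗
w3: successors {w0, w4, w5}; ¬□(¬q ∨ q ∨ ¬p) there: w0:F, w4:F, w5:F. ✗
w4: successors {w0, w2, w3, w5}; ¬□(¬q ∨ q ∨ ¬p) there: w0:F, w2:F, w3:F, w5:F. ✗
w5: successors {w1, w2, w3, w4}; ¬□(¬q ∨ q ∨ ¬p) there: w1:F, w2:F, w3:F, w4:F. ✗
— 0 worlds.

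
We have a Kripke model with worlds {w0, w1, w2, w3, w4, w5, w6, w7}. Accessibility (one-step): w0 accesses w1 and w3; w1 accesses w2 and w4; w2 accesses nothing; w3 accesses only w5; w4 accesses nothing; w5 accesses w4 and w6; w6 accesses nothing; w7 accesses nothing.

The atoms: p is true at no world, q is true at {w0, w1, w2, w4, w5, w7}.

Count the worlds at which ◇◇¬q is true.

w0: successors {w1, w3}; ◇¬q there: w1:F, w3:F. ✗
w1: successors {w2, w4}; ◇¬q there: w2:F, w4:F. ✗
w2: no successors, so ◇◇¬q fails. ✗
w3: successors {w5}; ◇¬q there: w5:T. ✓
w4: no successors, so ◇◇¬q fails. ✗
w5: successors {w4, w6}; ◇¬q there: w4:F, w6:F. ✗
w6: no successors, so ◇◇¬q fails. ✗
w7: no successors, so ◇◇¬q fails. ✗
Satisfying worlds: {w3}.

1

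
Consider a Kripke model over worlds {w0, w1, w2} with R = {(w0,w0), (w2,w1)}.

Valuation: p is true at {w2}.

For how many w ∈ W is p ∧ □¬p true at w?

1

w0: p is F, □¬p is T. ✗
w1: p is F, □¬p is T. ✗
w2: p is T, □¬p is T. ✓
Satisfying worlds: {w2}.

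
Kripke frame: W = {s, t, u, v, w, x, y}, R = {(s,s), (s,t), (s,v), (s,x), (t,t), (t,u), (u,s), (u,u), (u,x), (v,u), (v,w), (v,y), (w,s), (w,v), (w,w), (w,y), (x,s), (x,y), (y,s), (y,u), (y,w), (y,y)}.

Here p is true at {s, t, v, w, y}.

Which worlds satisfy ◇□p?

{s, u, v, w, y}

s: successors {s, t, v, x}; □p there: s:F, t:F, v:F, x:T. ✓
t: successors {t, u}; □p there: t:F, u:F. ✗
u: successors {s, u, x}; □p there: s:F, u:F, x:T. ✓
v: successors {u, w, y}; □p there: u:F, w:T, y:F. ✓
w: successors {s, v, w, y}; □p there: s:F, v:F, w:T, y:F. ✓
x: successors {s, y}; □p there: s:F, y:F. ✗
y: successors {s, u, w, y}; □p there: s:F, u:F, w:T, y:F. ✓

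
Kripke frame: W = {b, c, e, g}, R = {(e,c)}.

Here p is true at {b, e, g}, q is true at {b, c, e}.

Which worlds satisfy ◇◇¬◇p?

b: no successors, so ◇◇¬◇p fails. ✗
c: no successors, so ◇◇¬◇p fails. ✗
e: successors {c}; ◇¬◇p there: c:F. ✗
g: no successors, so ◇◇¬◇p fails. ✗

∅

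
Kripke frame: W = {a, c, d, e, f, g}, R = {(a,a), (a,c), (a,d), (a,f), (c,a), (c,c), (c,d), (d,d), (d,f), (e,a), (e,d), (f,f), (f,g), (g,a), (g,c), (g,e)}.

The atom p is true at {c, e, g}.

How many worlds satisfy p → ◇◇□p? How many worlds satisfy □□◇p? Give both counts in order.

For p → ◇◇□p:
a: p is F, ◇◇□p is F. ✓
c: p is T, ◇◇□p is F. ✗
d: p is F, ◇◇□p is F. ✓
e: p is T, ◇◇□p is F. ✗
f: p is F, ◇◇□p is F. ✓
g: p is T, ◇◇□p is F. ✗
— 3 worlds.
For □□◇p:
a: successors {a, c, d, f}; □◇p there: a:F, c:F, d:F, f:T. ✗
c: successors {a, c, d}; □◇p there: a:F, c:F, d:F. ✗
d: successors {d, f}; □◇p there: d:F, f:T. ✗
e: successors {a, d}; □◇p there: a:F, d:F. ✗
f: successors {f, g}; □◇p there: f:T, g:F. ✗
g: successors {a, c, e}; □◇p there: a:F, c:F, e:F. ✗
— 0 worlds.

3 and 0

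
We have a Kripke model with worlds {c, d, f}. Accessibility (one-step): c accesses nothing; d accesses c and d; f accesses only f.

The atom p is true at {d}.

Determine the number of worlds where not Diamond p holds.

2

c: Diamond p is F. ✓
d: Diamond p is T. ✗
f: Diamond p is F. ✓
Satisfying worlds: {c, f}.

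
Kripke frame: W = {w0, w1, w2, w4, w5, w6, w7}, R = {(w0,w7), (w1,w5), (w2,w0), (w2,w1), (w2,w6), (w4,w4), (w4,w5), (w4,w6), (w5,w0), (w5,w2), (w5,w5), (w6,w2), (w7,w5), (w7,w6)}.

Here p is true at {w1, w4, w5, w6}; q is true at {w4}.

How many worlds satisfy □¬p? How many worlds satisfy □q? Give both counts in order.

2 and 0

For □¬p:
w0: successors {w7}; ¬p there: w7:T. ✓
w1: successors {w5}; ¬p there: w5:F. ✗
w2: successors {w0, w1, w6}; ¬p there: w0:T, w1:F, w6:F. ✗
w4: successors {w4, w5, w6}; ¬p there: w4:F, w5:F, w6:F. ✗
w5: successors {w0, w2, w5}; ¬p there: w0:T, w2:T, w5:F. ✗
w6: successors {w2}; ¬p there: w2:T. ✓
w7: successors {w5, w6}; ¬p there: w5:F, w6:F. ✗
— 2 worlds.
For □q:
w0: successors {w7}; q there: w7:F. ✗
w1: successors {w5}; q there: w5:F. ✗
w2: successors {w0, w1, w6}; q there: w0:F, w1:F, w6:F. ✗
w4: successors {w4, w5, w6}; q there: w4:T, w5:F, w6:F. ✗
w5: successors {w0, w2, w5}; q there: w0:F, w2:F, w5:F. ✗
w6: successors {w2}; q there: w2:F. ✗
w7: successors {w5, w6}; q there: w5:F, w6:F. ✗
— 0 worlds.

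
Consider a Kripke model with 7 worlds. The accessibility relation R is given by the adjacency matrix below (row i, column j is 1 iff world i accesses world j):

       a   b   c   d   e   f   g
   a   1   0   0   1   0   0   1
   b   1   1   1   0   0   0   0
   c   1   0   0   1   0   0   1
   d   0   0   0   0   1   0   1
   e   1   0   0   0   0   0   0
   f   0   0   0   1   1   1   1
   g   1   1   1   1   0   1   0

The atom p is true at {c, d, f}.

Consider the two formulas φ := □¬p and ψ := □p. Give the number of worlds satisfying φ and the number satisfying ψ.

2 and 0

For □¬p:
a: successors {a, d, g}; ¬p there: a:T, d:F, g:T. ✗
b: successors {a, b, c}; ¬p there: a:T, b:T, c:F. ✗
c: successors {a, d, g}; ¬p there: a:T, d:F, g:T. ✗
d: successors {e, g}; ¬p there: e:T, g:T. ✓
e: successors {a}; ¬p there: a:T. ✓
f: successors {d, e, f, g}; ¬p there: d:F, e:T, f:F, g:T. ✗
g: successors {a, b, c, d, f}; ¬p there: a:T, b:T, c:F, d:F, f:F. ✗
— 2 worlds.
For □p:
a: successors {a, d, g}; p there: a:F, d:T, g:F. ✗
b: successors {a, b, c}; p there: a:F, b:F, c:T. ✗
c: successors {a, d, g}; p there: a:F, d:T, g:F. ✗
d: successors {e, g}; p there: e:F, g:F. ✗
e: successors {a}; p there: a:F. ✗
f: successors {d, e, f, g}; p there: d:T, e:F, f:T, g:F. ✗
g: successors {a, b, c, d, f}; p there: a:F, b:F, c:T, d:T, f:T. ✗
— 0 worlds.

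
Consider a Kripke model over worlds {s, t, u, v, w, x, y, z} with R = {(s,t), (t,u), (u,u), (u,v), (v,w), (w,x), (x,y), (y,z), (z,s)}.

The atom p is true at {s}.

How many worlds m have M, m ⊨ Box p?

1

s: successors {t}; p there: t:F. ✗
t: successors {u}; p there: u:F. ✗
u: successors {u, v}; p there: u:F, v:F. ✗
v: successors {w}; p there: w:F. ✗
w: successors {x}; p there: x:F. ✗
x: successors {y}; p there: y:F. ✗
y: successors {z}; p there: z:F. ✗
z: successors {s}; p there: s:T. ✓
Satisfying worlds: {z}.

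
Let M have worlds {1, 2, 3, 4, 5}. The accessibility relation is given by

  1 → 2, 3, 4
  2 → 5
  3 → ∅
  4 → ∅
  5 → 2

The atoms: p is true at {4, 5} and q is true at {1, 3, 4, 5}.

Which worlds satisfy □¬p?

1: successors {2, 3, 4}; ¬p there: 2:T, 3:T, 4:F. ✗
2: successors {5}; ¬p there: 5:F. ✗
3: no successors, so □¬p holds vacuously. ✓
4: no successors, so □¬p holds vacuously. ✓
5: successors {2}; ¬p there: 2:T. ✓

{3, 4, 5}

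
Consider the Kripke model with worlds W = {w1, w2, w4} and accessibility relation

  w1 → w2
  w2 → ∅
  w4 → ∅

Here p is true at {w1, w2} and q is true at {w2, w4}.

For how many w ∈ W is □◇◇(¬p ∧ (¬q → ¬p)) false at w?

1

w1: successors {w2}; ◇◇(¬p ∧ (¬q → ¬p)) there: w2:F. ✗
w2: no successors, so □◇◇(¬p ∧ (¬q → ¬p)) holds vacuously. ✓
w4: no successors, so □◇◇(¬p ∧ (¬q → ¬p)) holds vacuously. ✓
Satisfying worlds: {w2, w4}.
So □◇◇(¬p ∧ (¬q → ¬p)) fails at the other 1 world.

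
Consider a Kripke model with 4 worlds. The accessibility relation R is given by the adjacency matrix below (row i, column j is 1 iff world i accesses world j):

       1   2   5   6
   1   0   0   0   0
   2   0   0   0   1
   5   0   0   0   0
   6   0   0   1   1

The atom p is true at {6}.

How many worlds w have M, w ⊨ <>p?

1: no successors, so <>p fails. ✗
2: successors {6}; p there: 6:T. ✓
5: no successors, so <>p fails. ✗
6: successors {5, 6}; p there: 5:F, 6:T. ✓
Satisfying worlds: {2, 6}.

2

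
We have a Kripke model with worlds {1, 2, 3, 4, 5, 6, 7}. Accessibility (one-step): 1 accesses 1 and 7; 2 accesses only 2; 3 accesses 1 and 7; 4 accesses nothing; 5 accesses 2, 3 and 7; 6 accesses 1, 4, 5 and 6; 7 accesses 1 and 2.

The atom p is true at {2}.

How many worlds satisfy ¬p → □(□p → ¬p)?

5

1: ¬p is T, □(□p → ¬p) is T. ✓
2: ¬p is F, □(□p → ¬p) is F. ✓
3: ¬p is T, □(□p → ¬p) is T. ✓
4: ¬p is T, □(□p → ¬p) is T. ✓
5: ¬p is T, □(□p → ¬p) is F. ✗
6: ¬p is T, □(□p → ¬p) is T. ✓
7: ¬p is T, □(□p → ¬p) is F. ✗
Satisfying worlds: {1, 2, 3, 4, 6}.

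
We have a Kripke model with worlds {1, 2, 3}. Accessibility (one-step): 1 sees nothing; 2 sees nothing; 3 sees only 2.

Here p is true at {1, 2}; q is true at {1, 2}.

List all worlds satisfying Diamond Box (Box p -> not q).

1: no successors, so Diamond Box (Box p -> not q) fails. ✗
2: no successors, so Diamond Box (Box p -> not q) fails. ✗
3: successors {2}; Box (Box p -> not q) there: 2:T. ✓

{3}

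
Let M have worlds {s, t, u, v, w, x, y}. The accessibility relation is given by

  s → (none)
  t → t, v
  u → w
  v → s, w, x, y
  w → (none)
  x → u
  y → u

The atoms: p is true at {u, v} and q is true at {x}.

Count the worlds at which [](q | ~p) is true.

s: no successors, so [](q | ~p) holds vacuously. ✓
t: successors {t, v}; q | ~p there: t:T, v:F. ✗
u: successors {w}; q | ~p there: w:T. ✓
v: successors {s, w, x, y}; q | ~p there: s:T, w:T, x:T, y:T. ✓
w: no successors, so [](q | ~p) holds vacuously. ✓
x: successors {u}; q | ~p there: u:F. ✗
y: successors {u}; q | ~p there: u:F. ✗
Satisfying worlds: {s, u, v, w}.

4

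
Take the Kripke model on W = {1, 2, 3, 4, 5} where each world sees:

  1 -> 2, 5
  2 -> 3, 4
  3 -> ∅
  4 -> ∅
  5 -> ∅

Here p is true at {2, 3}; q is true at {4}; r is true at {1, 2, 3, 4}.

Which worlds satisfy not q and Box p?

1: not q is T, Box p is F. ✗
2: not q is T, Box p is F. ✗
3: not q is T, Box p is T. ✓
4: not q is F, Box p is T. ✗
5: not q is T, Box p is T. ✓

{3, 5}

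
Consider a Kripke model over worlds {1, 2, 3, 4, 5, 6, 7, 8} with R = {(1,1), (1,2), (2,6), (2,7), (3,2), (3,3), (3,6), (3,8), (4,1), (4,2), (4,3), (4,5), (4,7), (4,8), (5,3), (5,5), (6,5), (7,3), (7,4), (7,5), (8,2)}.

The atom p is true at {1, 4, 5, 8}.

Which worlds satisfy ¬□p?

1: □p is F. ✓
2: □p is F. ✓
3: □p is F. ✓
4: □p is F. ✓
5: □p is F. ✓
6: □p is T. ✗
7: □p is F. ✓
8: □p is F. ✓

{1, 2, 3, 4, 5, 7, 8}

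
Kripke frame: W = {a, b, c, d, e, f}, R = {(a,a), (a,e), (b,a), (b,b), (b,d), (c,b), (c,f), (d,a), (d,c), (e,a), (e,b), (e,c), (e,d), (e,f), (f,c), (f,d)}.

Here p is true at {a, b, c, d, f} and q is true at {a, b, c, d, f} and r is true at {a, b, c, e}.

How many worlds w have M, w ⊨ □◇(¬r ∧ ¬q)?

0

a: successors {a, e}; ◇(¬r ∧ ¬q) there: a:F, e:F. ✗
b: successors {a, b, d}; ◇(¬r ∧ ¬q) there: a:F, b:F, d:F. ✗
c: successors {b, f}; ◇(¬r ∧ ¬q) there: b:F, f:F. ✗
d: successors {a, c}; ◇(¬r ∧ ¬q) there: a:F, c:F. ✗
e: successors {a, b, c, d, f}; ◇(¬r ∧ ¬q) there: a:F, b:F, c:F, d:F, f:F. ✗
f: successors {c, d}; ◇(¬r ∧ ¬q) there: c:F, d:F. ✗
Satisfying worlds: ∅.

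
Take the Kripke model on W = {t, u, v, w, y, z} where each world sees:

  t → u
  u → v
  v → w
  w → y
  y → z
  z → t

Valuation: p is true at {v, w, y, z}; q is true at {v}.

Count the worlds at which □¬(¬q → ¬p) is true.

t: successors {u}; ¬(¬q → ¬p) there: u:F. ✗
u: successors {v}; ¬(¬q → ¬p) there: v:F. ✗
v: successors {w}; ¬(¬q → ¬p) there: w:T. ✓
w: successors {y}; ¬(¬q → ¬p) there: y:T. ✓
y: successors {z}; ¬(¬q → ¬p) there: z:T. ✓
z: successors {t}; ¬(¬q → ¬p) there: t:F. ✗
Satisfying worlds: {v, w, y}.

3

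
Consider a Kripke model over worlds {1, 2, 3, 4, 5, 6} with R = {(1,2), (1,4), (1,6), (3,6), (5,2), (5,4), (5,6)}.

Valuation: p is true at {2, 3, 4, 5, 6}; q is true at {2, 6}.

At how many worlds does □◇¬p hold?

3

1: successors {2, 4, 6}; ◇¬p there: 2:F, 4:F, 6:F. ✗
2: no successors, so □◇¬p holds vacuously. ✓
3: successors {6}; ◇¬p there: 6:F. ✗
4: no successors, so □◇¬p holds vacuously. ✓
5: successors {2, 4, 6}; ◇¬p there: 2:F, 4:F, 6:F. ✗
6: no successors, so □◇¬p holds vacuously. ✓
Satisfying worlds: {2, 4, 6}.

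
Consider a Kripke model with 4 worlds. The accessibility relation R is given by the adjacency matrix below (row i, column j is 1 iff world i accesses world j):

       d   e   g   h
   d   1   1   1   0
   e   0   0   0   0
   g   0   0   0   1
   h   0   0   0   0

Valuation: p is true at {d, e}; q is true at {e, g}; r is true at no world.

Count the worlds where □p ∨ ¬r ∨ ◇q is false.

0

d: □p is F, ¬r ∨ ◇q is T. ✓
e: □p is T, ¬r ∨ ◇q is T. ✓
g: □p is F, ¬r ∨ ◇q is T. ✓
h: □p is T, ¬r ∨ ◇q is T. ✓
Satisfying worlds: {d, e, g, h}.
So □p ∨ ¬r ∨ ◇q fails at the other 0 worlds.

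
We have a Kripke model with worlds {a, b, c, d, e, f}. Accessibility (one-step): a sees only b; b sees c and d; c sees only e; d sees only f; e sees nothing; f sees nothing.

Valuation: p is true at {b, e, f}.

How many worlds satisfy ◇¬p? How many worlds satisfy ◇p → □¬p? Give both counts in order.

1 and 3

For ◇¬p:
a: successors {b}; ¬p there: b:F. ✗
b: successors {c, d}; ¬p there: c:T, d:T. ✓
c: successors {e}; ¬p there: e:F. ✗
d: successors {f}; ¬p there: f:F. ✗
e: no successors, so ◇¬p fails. ✗
f: no successors, so ◇¬p fails. ✗
— 1 world.
For ◇p → □¬p:
a: ◇p is T, □¬p is F. ✗
b: ◇p is F, □¬p is T. ✓
c: ◇p is T, □¬p is F. ✗
d: ◇p is T, □¬p is F. ✗
e: ◇p is F, □¬p is T. ✓
f: ◇p is F, □¬p is T. ✓
— 3 worlds.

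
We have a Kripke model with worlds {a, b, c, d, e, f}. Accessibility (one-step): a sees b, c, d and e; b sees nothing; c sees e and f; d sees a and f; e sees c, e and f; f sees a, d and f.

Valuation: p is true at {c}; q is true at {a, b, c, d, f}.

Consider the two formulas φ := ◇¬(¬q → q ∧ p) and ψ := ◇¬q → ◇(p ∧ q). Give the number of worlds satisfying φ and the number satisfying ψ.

3 and 5

For ◇¬(¬q → q ∧ p):
a: successors {b, c, d, e}; ¬(¬q → q ∧ p) there: b:F, c:F, d:F, e:T. ✓
b: no successors, so ◇¬(¬q → q ∧ p) fails. ✗
c: successors {e, f}; ¬(¬q → q ∧ p) there: e:T, f:F. ✓
d: successors {a, f}; ¬(¬q → q ∧ p) there: a:F, f:F. ✗
e: successors {c, e, f}; ¬(¬q → q ∧ p) there: c:F, e:T, f:F. ✓
f: successors {a, d, f}; ¬(¬q → q ∧ p) there: a:F, d:F, f:F. ✗
— 3 worlds.
For ◇¬q → ◇(p ∧ q):
a: ◇¬q is T, ◇(p ∧ q) is T. ✓
b: ◇¬q is F, ◇(p ∧ q) is F. ✓
c: ◇¬q is T, ◇(p ∧ q) is F. ✗
d: ◇¬q is F, ◇(p ∧ q) is F. ✓
e: ◇¬q is T, ◇(p ∧ q) is T. ✓
f: ◇¬q is F, ◇(p ∧ q) is F. ✓
— 5 worlds.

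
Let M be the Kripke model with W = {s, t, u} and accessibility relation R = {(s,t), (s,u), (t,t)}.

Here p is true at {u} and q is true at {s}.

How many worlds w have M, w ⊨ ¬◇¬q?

1

s: ◇¬q is T. ✗
t: ◇¬q is T. ✗
u: ◇¬q is F. ✓
Satisfying worlds: {u}.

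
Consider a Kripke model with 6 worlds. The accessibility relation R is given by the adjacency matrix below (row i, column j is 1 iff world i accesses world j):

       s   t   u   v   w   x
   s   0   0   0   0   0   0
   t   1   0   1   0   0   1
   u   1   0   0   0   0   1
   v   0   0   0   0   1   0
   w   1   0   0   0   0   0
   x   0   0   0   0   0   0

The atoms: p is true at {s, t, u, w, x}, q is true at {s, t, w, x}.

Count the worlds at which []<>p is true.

s: no successors, so []<>p holds vacuously. ✓
t: successors {s, u, x}; <>p there: s:F, u:T, x:F. ✗
u: successors {s, x}; <>p there: s:F, x:F. ✗
v: successors {w}; <>p there: w:T. ✓
w: successors {s}; <>p there: s:F. ✗
x: no successors, so []<>p holds vacuously. ✓
Satisfying worlds: {s, v, x}.

3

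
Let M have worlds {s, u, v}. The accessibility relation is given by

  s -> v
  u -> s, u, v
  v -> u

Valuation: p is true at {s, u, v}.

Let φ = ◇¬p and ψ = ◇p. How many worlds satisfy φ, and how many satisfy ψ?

For ◇¬p:
s: successors {v}; ¬p there: v:F. ✗
u: successors {s, u, v}; ¬p there: s:F, u:F, v:F. ✗
v: successors {u}; ¬p there: u:F. ✗
— 0 worlds.
For ◇p:
s: successors {v}; p there: v:T. ✓
u: successors {s, u, v}; p there: s:T, u:T, v:T. ✓
v: successors {u}; p there: u:T. ✓
— 3 worlds.

0 and 3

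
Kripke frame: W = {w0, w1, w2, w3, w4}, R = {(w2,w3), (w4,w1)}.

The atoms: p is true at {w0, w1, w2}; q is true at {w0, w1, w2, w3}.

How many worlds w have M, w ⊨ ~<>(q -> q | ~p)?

w0: <>(q -> q | ~p) is F. ✓
w1: <>(q -> q | ~p) is F. ✓
w2: <>(q -> q | ~p) is T. ✗
w3: <>(q -> q | ~p) is F. ✓
w4: <>(q -> q | ~p) is T. ✗
Satisfying worlds: {w0, w1, w3}.

3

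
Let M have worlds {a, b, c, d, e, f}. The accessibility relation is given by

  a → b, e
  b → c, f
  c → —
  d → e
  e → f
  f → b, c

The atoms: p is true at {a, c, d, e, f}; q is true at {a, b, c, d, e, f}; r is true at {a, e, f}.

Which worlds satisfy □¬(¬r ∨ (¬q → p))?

a: successors {b, e}; ¬(¬r ∨ (¬q → p)) there: b:F, e:F. ✗
b: successors {c, f}; ¬(¬r ∨ (¬q → p)) there: c:F, f:F. ✗
c: no successors, so □¬(¬r ∨ (¬q → p)) holds vacuously. ✓
d: successors {e}; ¬(¬r ∨ (¬q → p)) there: e:F. ✗
e: successors {f}; ¬(¬r ∨ (¬q → p)) there: f:F. ✗
f: successors {b, c}; ¬(¬r ∨ (¬q → p)) there: b:F, c:F. ✗

{c}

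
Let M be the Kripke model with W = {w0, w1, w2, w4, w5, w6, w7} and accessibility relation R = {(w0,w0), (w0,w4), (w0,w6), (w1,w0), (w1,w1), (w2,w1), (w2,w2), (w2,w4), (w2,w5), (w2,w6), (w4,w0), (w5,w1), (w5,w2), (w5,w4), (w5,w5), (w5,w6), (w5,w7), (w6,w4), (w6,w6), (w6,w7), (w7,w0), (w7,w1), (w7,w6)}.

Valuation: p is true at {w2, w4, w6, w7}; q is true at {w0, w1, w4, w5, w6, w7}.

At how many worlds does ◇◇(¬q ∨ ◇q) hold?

7

w0: successors {w0, w4, w6}; ◇(¬q ∨ ◇q) there: w0:T, w4:T, w6:T. ✓
w1: successors {w0, w1}; ◇(¬q ∨ ◇q) there: w0:T, w1:T. ✓
w2: successors {w1, w2, w4, w5, w6}; ◇(¬q ∨ ◇q) there: w1:T, w2:T, w4:T, w5:T, w6:T. ✓
w4: successors {w0}; ◇(¬q ∨ ◇q) there: w0:T. ✓
w5: successors {w1, w2, w4, w5, w6, w7}; ◇(¬q ∨ ◇q) there: w1:T, w2:T, w4:T, w5:T, w6:T, w7:T. ✓
w6: successors {w4, w6, w7}; ◇(¬q ∨ ◇q) there: w4:T, w6:T, w7:T. ✓
w7: successors {w0, w1, w6}; ◇(¬q ∨ ◇q) there: w0:T, w1:T, w6:T. ✓
Satisfying worlds: {w0, w1, w2, w4, w5, w6, w7}.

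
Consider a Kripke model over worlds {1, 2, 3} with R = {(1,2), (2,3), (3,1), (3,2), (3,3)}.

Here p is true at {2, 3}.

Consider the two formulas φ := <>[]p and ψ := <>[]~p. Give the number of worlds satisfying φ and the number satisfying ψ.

For <>[]p:
1: successors {2}; []p there: 2:T. ✓
2: successors {3}; []p there: 3:F. ✗
3: successors {1, 2, 3}; []p there: 1:T, 2:T, 3:F. ✓
— 2 worlds.
For <>[]~p:
1: successors {2}; []~p there: 2:F. ✗
2: successors {3}; []~p there: 3:F. ✗
3: successors {1, 2, 3}; []~p there: 1:F, 2:F, 3:F. ✗
— 0 worlds.

2 and 0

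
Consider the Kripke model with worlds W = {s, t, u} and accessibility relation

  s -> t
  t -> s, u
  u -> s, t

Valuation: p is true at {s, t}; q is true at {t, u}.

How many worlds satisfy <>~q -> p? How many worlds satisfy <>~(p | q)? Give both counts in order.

2 and 0

For <>~q -> p:
s: <>~q is F, p is T. ✓
t: <>~q is T, p is T. ✓
u: <>~q is T, p is F. ✗
— 2 worlds.
For <>~(p | q):
s: successors {t}; ~(p | q) there: t:F. ✗
t: successors {s, u}; ~(p | q) there: s:F, u:F. ✗
u: successors {s, t}; ~(p | q) there: s:F, t:F. ✗
— 0 worlds.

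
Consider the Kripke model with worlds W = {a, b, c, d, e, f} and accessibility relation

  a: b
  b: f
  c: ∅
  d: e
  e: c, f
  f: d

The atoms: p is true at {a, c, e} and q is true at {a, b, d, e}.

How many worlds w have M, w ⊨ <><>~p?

a: successors {b}; <>~p there: b:T. ✓
b: successors {f}; <>~p there: f:T. ✓
c: no successors, so <><>~p fails. ✗
d: successors {e}; <>~p there: e:T. ✓
e: successors {c, f}; <>~p there: c:F, f:T. ✓
f: successors {d}; <>~p there: d:F. ✗
Satisfying worlds: {a, b, d, e}.

4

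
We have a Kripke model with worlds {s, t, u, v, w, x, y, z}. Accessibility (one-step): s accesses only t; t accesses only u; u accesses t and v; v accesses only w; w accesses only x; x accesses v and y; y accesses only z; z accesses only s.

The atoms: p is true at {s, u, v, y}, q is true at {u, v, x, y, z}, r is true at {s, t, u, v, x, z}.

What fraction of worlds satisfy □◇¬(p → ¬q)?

3/8

s: successors {t}; ◇¬(p → ¬q) there: t:T. ✓
t: successors {u}; ◇¬(p → ¬q) there: u:T. ✓
u: successors {t, v}; ◇¬(p → ¬q) there: t:T, v:F. ✗
v: successors {w}; ◇¬(p → ¬q) there: w:F. ✗
w: successors {x}; ◇¬(p → ¬q) there: x:T. ✓
x: successors {v, y}; ◇¬(p → ¬q) there: v:F, y:F. ✗
y: successors {z}; ◇¬(p → ¬q) there: z:F. ✗
z: successors {s}; ◇¬(p → ¬q) there: s:F. ✗
That's 3 of 8 worlds, so 3/8.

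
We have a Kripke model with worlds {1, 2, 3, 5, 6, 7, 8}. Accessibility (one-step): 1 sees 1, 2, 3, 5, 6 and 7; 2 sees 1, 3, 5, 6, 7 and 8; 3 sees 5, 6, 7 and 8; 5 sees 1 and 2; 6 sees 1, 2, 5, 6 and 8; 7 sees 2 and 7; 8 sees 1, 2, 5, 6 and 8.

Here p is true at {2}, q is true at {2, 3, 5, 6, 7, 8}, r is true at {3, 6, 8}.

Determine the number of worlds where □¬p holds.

1: successors {1, 2, 3, 5, 6, 7}; ¬p there: 1:T, 2:F, 3:T, 5:T, 6:T, 7:T. ✗
2: successors {1, 3, 5, 6, 7, 8}; ¬p there: 1:T, 3:T, 5:T, 6:T, 7:T, 8:T. ✓
3: successors {5, 6, 7, 8}; ¬p there: 5:T, 6:T, 7:T, 8:T. ✓
5: successors {1, 2}; ¬p there: 1:T, 2:F. ✗
6: successors {1, 2, 5, 6, 8}; ¬p there: 1:T, 2:F, 5:T, 6:T, 8:T. ✗
7: successors {2, 7}; ¬p there: 2:F, 7:T. ✗
8: successors {1, 2, 5, 6, 8}; ¬p there: 1:T, 2:F, 5:T, 6:T, 8:T. ✗
Satisfying worlds: {2, 3}.

2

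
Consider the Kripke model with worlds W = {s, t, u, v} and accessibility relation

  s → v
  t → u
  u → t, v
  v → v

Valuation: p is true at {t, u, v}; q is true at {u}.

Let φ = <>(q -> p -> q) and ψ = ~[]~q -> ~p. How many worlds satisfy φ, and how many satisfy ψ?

For <>(q -> p -> q):
s: successors {v}; q -> p -> q there: v:T. ✓
t: successors {u}; q -> p -> q there: u:T. ✓
u: successors {t, v}; q -> p -> q there: t:T, v:T. ✓
v: successors {v}; q -> p -> q there: v:T. ✓
— 4 worlds.
For ~[]~q -> ~p:
s: ~[]~q is F, ~p is T. ✓
t: ~[]~q is T, ~p is F. ✗
u: ~[]~q is F, ~p is F. ✓
v: ~[]~q is F, ~p is F. ✓
— 3 worlds.

4 and 3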